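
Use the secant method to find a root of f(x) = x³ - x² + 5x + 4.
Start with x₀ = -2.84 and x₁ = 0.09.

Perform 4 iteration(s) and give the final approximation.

f(x) = x³ - x² + 5x + 4
x₀ = -2.84, x₁ = 0.09

Secant formula: x_{n+1} = x_n - f(x_n)(x_n - x_{n-1})/(f(x_n) - f(x_{n-1}))

Iteration 1:
  f(-2.840000) = -41.171904
  f(0.090000) = 4.442629
  x_2 = 0.090000 - 4.442629×(0.090000 - (-2.840000))/(4.442629 - (-41.171904))
       = -0.195367
Iteration 2:
  f(0.090000) = 4.442629
  f(-0.195367) = 2.977537
  x_3 = -0.195367 - 2.977537×(-0.195367 - 0.090000)/(2.977537 - 4.442629)
       = -0.775326
Iteration 3:
  f(-0.195367) = 2.977537
  f(-0.775326) = -0.943832
  x_4 = -0.775326 - (-0.943832)×(-0.775326 - (-0.195367))/(-0.943832 - 2.977537)
       = -0.635736
Iteration 4:
  f(-0.775326) = -0.943832
  f(-0.635736) = 0.160220
  x_5 = -0.635736 - 0.160220×(-0.635736 - (-0.775326))/(0.160220 - (-0.943832))
       = -0.655993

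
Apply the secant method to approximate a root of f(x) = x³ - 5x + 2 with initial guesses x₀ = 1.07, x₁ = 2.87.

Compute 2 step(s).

f(x) = x³ - 5x + 2
x₀ = 1.07, x₁ = 2.87

Secant formula: x_{n+1} = x_n - f(x_n)(x_n - x_{n-1})/(f(x_n) - f(x_{n-1}))

Iteration 1:
  f(1.070000) = -2.124957
  f(2.870000) = 11.289903
  x_2 = 2.870000 - 11.289903×(2.870000 - 1.070000)/(11.289903 - (-2.124957))
       = 1.355126
Iteration 2:
  f(2.870000) = 11.289903
  f(1.355126) = -2.287122
  x_3 = 1.355126 - (-2.287122)×(1.355126 - 2.870000)/(-2.287122 - 11.289903)
       = 1.610314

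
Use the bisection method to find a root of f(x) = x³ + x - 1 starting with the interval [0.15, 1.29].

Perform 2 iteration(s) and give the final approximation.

f(x) = x³ + x - 1
Initial interval: [0.15, 1.29]

Iteration 1:
  c_1 = (0.150000 + 1.290000)/2 = 0.720000
  f(c_1) = f(0.720000) = 0.093248
  f(a) × f(c) < 0, new interval: [0.150000, 0.720000]
Iteration 2:
  c_2 = (0.150000 + 0.720000)/2 = 0.435000
  f(c_2) = f(0.435000) = -0.482687
  f(a) × f(c) ≥ 0, new interval: [0.435000, 0.720000]

After 2 iteration(s), the approximation is c_2 = 0.435000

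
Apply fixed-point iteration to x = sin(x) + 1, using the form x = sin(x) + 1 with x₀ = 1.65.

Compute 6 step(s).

Equation: x = sin(x) + 1
Fixed-point form: x = sin(x) + 1
x₀ = 1.65

x_1 = g(1.650000) = 1.996865
x_2 = g(1.996865) = 1.910598
x_3 = g(1.910598) = 1.942821
x_4 = g(1.942821) = 1.931593
x_5 = g(1.931593) = 1.935616
x_6 = g(1.935616) = 1.934188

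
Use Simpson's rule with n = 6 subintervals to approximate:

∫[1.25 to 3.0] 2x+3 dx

f(x) = 2x+3
a = 1.25, b = 3.0, n = 6
h = (b - a)/n = 0.291667

Simpson's rule: (h/3)[f(x₀) + 4f(x₁) + 2f(x₂) + ... + f(xₙ)]

x_0 = 1.2500, f(x_0) = 5.500000, coefficient = 1
x_1 = 1.5417, f(x_1) = 6.083333, coefficient = 4
x_2 = 1.8333, f(x_2) = 6.666667, coefficient = 2
x_3 = 2.1250, f(x_3) = 7.250000, coefficient = 4
x_4 = 2.4167, f(x_4) = 7.833333, coefficient = 2
x_5 = 2.7083, f(x_5) = 8.416667, coefficient = 4
x_6 = 3.0000, f(x_6) = 9.000000, coefficient = 1

I ≈ (0.291667/3) × 130.500000 = 12.687500
Exact value: 12.687500
Error: 0.000000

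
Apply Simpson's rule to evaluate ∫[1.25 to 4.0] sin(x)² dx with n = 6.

f(x) = sin(x)²
a = 1.25, b = 4.0, n = 6
h = (b - a)/n = 0.458333

Simpson's rule: (h/3)[f(x₀) + 4f(x₁) + 2f(x₂) + ... + f(xₙ)]

x_0 = 1.2500, f(x_0) = 0.900572, coefficient = 1
x_1 = 1.7083, f(x_1) = 0.981203, coefficient = 4
x_2 = 2.1667, f(x_2) = 0.685022, coefficient = 2
x_3 = 2.6250, f(x_3) = 0.243957, coefficient = 4
x_4 = 3.0833, f(x_4) = 0.003390, coefficient = 2
x_5 = 3.5417, f(x_5) = 0.151700, coefficient = 4
x_6 = 4.0000, f(x_6) = 0.572750, coefficient = 1

I ≈ (0.458333/3) × 8.357584 = 1.276853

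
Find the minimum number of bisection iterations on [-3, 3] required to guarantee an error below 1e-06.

We need (b-a)/2^n ≤ 1e-06
(3 - (-3))/2^n ≤ 1e-06
6/2^n ≤ 1e-06
2^n ≥ 6000000
n ≥ log₂(6000000) = 22.52
n ≥ 23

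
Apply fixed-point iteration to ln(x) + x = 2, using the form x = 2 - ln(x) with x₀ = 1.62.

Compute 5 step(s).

Equation: ln(x) + x = 2
Fixed-point form: x = 2 - ln(x)
x₀ = 1.62

x_1 = g(1.620000) = 1.517574
x_2 = g(1.517574) = 1.582887
x_3 = g(1.582887) = 1.540750
x_4 = g(1.540750) = 1.567731
x_5 = g(1.567731) = 1.550371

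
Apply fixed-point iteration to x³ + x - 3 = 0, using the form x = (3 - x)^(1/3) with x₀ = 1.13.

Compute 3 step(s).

Equation: x³ + x - 3 = 0
Fixed-point form: x = (3 - x)^(1/3)
x₀ = 1.13

x_1 = g(1.130000) = 1.232009
x_2 = g(1.232009) = 1.209187
x_3 = g(1.209187) = 1.214367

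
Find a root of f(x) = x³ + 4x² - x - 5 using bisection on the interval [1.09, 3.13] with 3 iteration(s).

f(x) = x³ + 4x² - x - 5
Initial interval: [1.09, 3.13]

Iteration 1:
  c_1 = (1.090000 + 3.130000)/2 = 2.110000
  f(c_1) = f(2.110000) = 20.092331
  f(a) × f(c) < 0, new interval: [1.090000, 2.110000]
Iteration 2:
  c_2 = (1.090000 + 2.110000)/2 = 1.600000
  f(c_2) = f(1.600000) = 7.736000
  f(a) × f(c) < 0, new interval: [1.090000, 1.600000]
Iteration 3:
  c_3 = (1.090000 + 1.600000)/2 = 1.345000
  f(c_3) = f(1.345000) = 3.324239
  f(a) × f(c) < 0, new interval: [1.090000, 1.345000]

After 3 iteration(s), the approximation is c_3 = 1.345000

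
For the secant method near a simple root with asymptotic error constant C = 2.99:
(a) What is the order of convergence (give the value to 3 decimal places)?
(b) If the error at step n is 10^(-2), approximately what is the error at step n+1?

(a) Secant method has superlinear convergence with order φ = (1+√5)/2 ≈ 1.618.
    This means |e_{n+1}| ≈ C|e_n|^1.618.

(b) With |e_n| = 10^(-2) and C = 2.99:
    |e_{n+1}| ≈ 2.99 × (10^(-2))^1.618 = 2.99 × 10^(-3.24)

(a) ≈ 1.618 (golden ratio); (b) |e_{n+1}| ≈ 1.736e-03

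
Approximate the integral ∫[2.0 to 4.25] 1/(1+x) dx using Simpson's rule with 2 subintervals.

f(x) = 1/(1+x)
a = 2.0, b = 4.25, n = 2
h = (b - a)/n = 1.125000

Simpson's rule: (h/3)[f(x₀) + 4f(x₁) + 2f(x₂) + ... + f(xₙ)]

x_0 = 2.0000, f(x_0) = 0.333333, coefficient = 1
x_1 = 3.1250, f(x_1) = 0.242424, coefficient = 4
x_2 = 4.2500, f(x_2) = 0.190476, coefficient = 1

I ≈ (1.125000/3) × 1.493506 = 0.560065
Exact value: 0.559616
Error: 0.000449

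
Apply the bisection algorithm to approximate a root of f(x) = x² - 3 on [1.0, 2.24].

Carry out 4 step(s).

f(x) = x² - 3
Initial interval: [1.0, 2.24]

Iteration 1:
  c_1 = (1.000000 + 2.240000)/2 = 1.620000
  f(c_1) = f(1.620000) = -0.375600
  f(a) × f(c) ≥ 0, new interval: [1.620000, 2.240000]
Iteration 2:
  c_2 = (1.620000 + 2.240000)/2 = 1.930000
  f(c_2) = f(1.930000) = 0.724900
  f(a) × f(c) < 0, new interval: [1.620000, 1.930000]
Iteration 3:
  c_3 = (1.620000 + 1.930000)/2 = 1.775000
  f(c_3) = f(1.775000) = 0.150625
  f(a) × f(c) < 0, new interval: [1.620000, 1.775000]
Iteration 4:
  c_4 = (1.620000 + 1.775000)/2 = 1.697500
  f(c_4) = f(1.697500) = -0.118494
  f(a) × f(c) ≥ 0, new interval: [1.697500, 1.775000]

After 4 iteration(s), the approximation is c_4 = 1.697500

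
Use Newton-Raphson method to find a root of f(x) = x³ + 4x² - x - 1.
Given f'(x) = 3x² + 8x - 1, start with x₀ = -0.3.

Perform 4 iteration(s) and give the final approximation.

f(x) = x³ + 4x² - x - 1
f'(x) = 3x² + 8x - 1
x₀ = -0.3

Newton-Raphson formula: x_{n+1} = x_n - f(x_n)/f'(x_n)

Iteration 1:
  f(-0.300000) = -0.367000
  f'(-0.300000) = -3.130000
  x_1 = -0.300000 - (-0.367000)/(-3.130000) = -0.417252
Iteration 2:
  f(-0.417252) = 0.041007
  f'(-0.417252) = -3.815720
  x_2 = -0.417252 - 0.041007/(-3.815720) = -0.406505
Iteration 3:
  f(-0.406505) = 0.000319
  f'(-0.406505) = -3.756304
  x_3 = -0.406505 - 0.000319/(-3.756304) = -0.406421
Iteration 4:
  f(-0.406421) = 0.000000
  f'(-0.406421) = -3.755832
  x_4 = -0.406421 - 0.000000/(-3.755832) = -0.406421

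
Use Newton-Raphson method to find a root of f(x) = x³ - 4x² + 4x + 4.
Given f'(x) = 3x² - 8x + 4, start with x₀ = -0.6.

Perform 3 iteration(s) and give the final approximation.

f(x) = x³ - 4x² + 4x + 4
f'(x) = 3x² - 8x + 4
x₀ = -0.6

Newton-Raphson formula: x_{n+1} = x_n - f(x_n)/f'(x_n)

Iteration 1:
  f(-0.600000) = -0.056000
  f'(-0.600000) = 9.880000
  x_1 = -0.600000 - (-0.056000)/9.880000 = -0.594332
Iteration 2:
  f(-0.594332) = -0.000186
  f'(-0.594332) = 9.814347
  x_2 = -0.594332 - (-0.000186)/9.814347 = -0.594313
Iteration 3:
  f(-0.594313) = 0.000000
  f'(-0.594313) = 9.814128
  x_3 = -0.594313 - 0.000000/9.814128 = -0.594313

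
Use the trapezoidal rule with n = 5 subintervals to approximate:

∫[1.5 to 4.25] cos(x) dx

f(x) = cos(x)
a = 1.5, b = 4.25, n = 5
h = (b - a)/n = 0.550000

Trapezoidal rule: (h/2)[f(x₀) + 2f(x₁) + 2f(x₂) + ... + f(xₙ)]

x_0 = 1.5000, f(x_0) = 0.070737, coefficient = 1
x_1 = 2.0500, f(x_1) = -0.461073, coefficient = 2
x_2 = 2.6000, f(x_2) = -0.856889, coefficient = 2
x_3 = 3.1500, f(x_3) = -0.999965, coefficient = 2
x_4 = 3.7000, f(x_4) = -0.848100, coefficient = 2
x_5 = 4.2500, f(x_5) = -0.446087, coefficient = 1

I ≈ (0.550000/2) × -6.707403 = -1.844536
Exact value: -1.892484
Error: 0.047949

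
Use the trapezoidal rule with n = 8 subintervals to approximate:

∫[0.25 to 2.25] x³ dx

f(x) = x³
a = 0.25, b = 2.25, n = 8
h = (b - a)/n = 0.250000

Trapezoidal rule: (h/2)[f(x₀) + 2f(x₁) + 2f(x₂) + ... + f(xₙ)]

x_0 = 0.2500, f(x_0) = 0.015625, coefficient = 1
x_1 = 0.5000, f(x_1) = 0.125000, coefficient = 2
x_2 = 0.7500, f(x_2) = 0.421875, coefficient = 2
x_3 = 1.0000, f(x_3) = 1.000000, coefficient = 2
x_4 = 1.2500, f(x_4) = 1.953125, coefficient = 2
x_5 = 1.5000, f(x_5) = 3.375000, coefficient = 2
x_6 = 1.7500, f(x_6) = 5.359375, coefficient = 2
x_7 = 2.0000, f(x_7) = 8.000000, coefficient = 2
x_8 = 2.2500, f(x_8) = 11.390625, coefficient = 1

I ≈ (0.250000/2) × 51.875000 = 6.484375
Exact value: 6.406250
Error: 0.078125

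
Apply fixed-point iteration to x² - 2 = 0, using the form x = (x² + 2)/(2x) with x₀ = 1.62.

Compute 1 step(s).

Equation: x² - 2 = 0
Fixed-point form: x = (x² + 2)/(2x)
x₀ = 1.62

x_1 = g(1.620000) = 1.427284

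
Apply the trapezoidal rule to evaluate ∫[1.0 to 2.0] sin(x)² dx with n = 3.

f(x) = sin(x)²
a = 1.0, b = 2.0, n = 3
h = (b - a)/n = 0.333333

Trapezoidal rule: (h/2)[f(x₀) + 2f(x₁) + 2f(x₂) + ... + f(xₙ)]

x_0 = 1.0000, f(x_0) = 0.708073, coefficient = 1
x_1 = 1.3333, f(x_1) = 0.944663, coefficient = 2
x_2 = 1.6667, f(x_2) = 0.990837, coefficient = 2
x_3 = 2.0000, f(x_3) = 0.826822, coefficient = 1

I ≈ (0.333333/2) × 5.405896 = 0.900983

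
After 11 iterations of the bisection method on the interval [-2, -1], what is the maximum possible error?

Bisection error bound: |error| ≤ (b-a)/2^n
|error| ≤ (-1 - (-2))/2^11 = 1/2^11
|error| ≤ 0.0004882812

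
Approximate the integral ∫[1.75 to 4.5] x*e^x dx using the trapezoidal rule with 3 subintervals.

f(x) = x*e^x
a = 1.75, b = 4.5, n = 3
h = (b - a)/n = 0.916667

Trapezoidal rule: (h/2)[f(x₀) + 2f(x₁) + 2f(x₂) + ... + f(xₙ)]

x_0 = 1.7500, f(x_0) = 10.070555, coefficient = 1
x_1 = 2.6667, f(x_1) = 38.378443, coefficient = 2
x_2 = 3.5833, f(x_2) = 128.976059, coefficient = 2
x_3 = 4.5000, f(x_3) = 405.077091, coefficient = 1

I ≈ (0.916667/2) × 749.856650 = 343.684298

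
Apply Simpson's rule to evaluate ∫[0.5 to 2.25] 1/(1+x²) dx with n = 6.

f(x) = 1/(1+x²)
a = 0.5, b = 2.25, n = 6
h = (b - a)/n = 0.291667

Simpson's rule: (h/3)[f(x₀) + 4f(x₁) + 2f(x₂) + ... + f(xₙ)]

x_0 = 0.5000, f(x_0) = 0.800000, coefficient = 1
x_1 = 0.7917, f(x_1) = 0.614728, coefficient = 4
x_2 = 1.0833, f(x_2) = 0.460064, coefficient = 2
x_3 = 1.3750, f(x_3) = 0.345946, coefficient = 4
x_4 = 1.6667, f(x_4) = 0.264706, coefficient = 2
x_5 = 1.9583, f(x_5) = 0.206822, coefficient = 4
x_6 = 2.2500, f(x_6) = 0.164948, coefficient = 1

I ≈ (0.291667/3) × 7.084472 = 0.688768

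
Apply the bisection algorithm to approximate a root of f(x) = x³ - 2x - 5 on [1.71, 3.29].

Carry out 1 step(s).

f(x) = x³ - 2x - 5
Initial interval: [1.71, 3.29]

Iteration 1:
  c_1 = (1.710000 + 3.290000)/2 = 2.500000
  f(c_1) = f(2.500000) = 5.625000
  f(a) × f(c) < 0, new interval: [1.710000, 2.500000]

After 1 iteration(s), the approximation is c_1 = 2.500000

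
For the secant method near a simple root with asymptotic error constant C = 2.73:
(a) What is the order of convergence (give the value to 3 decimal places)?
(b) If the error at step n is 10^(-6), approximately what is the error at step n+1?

(a) Secant method has superlinear convergence with order φ = (1+√5)/2 ≈ 1.618.
    This means |e_{n+1}| ≈ C|e_n|^1.618.

(b) With |e_n| = 10^(-6) and C = 2.73:
    |e_{n+1}| ≈ 2.73 × (10^(-6))^1.618 = 2.73 × 10^(-9.71)

(a) ≈ 1.618 (golden ratio); (b) |e_{n+1}| ≈ 5.345e-10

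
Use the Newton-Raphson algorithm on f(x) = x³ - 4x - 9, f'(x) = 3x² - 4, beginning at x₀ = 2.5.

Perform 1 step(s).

f(x) = x³ - 4x - 9
f'(x) = 3x² - 4
x₀ = 2.5

Newton-Raphson formula: x_{n+1} = x_n - f(x_n)/f'(x_n)

Iteration 1:
  f(2.500000) = -3.375000
  f'(2.500000) = 14.750000
  x_1 = 2.500000 - (-3.375000)/14.750000 = 2.728814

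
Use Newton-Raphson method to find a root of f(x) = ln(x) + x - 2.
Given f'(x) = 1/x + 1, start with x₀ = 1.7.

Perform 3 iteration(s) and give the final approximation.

f(x) = ln(x) + x - 2
f'(x) = 1/x + 1
x₀ = 1.7

Newton-Raphson formula: x_{n+1} = x_n - f(x_n)/f'(x_n)

Iteration 1:
  f(1.700000) = 0.230628
  f'(1.700000) = 1.588235
  x_1 = 1.700000 - 0.230628/1.588235 = 1.554790
Iteration 2:
  f(1.554790) = -0.003870
  f'(1.554790) = 1.643174
  x_2 = 1.554790 - (-0.003870)/1.643174 = 1.557145
Iteration 3:
  f(1.557145) = -0.000001
  f'(1.557145) = 1.642201
  x_3 = 1.557145 - (-0.000001)/1.642201 = 1.557146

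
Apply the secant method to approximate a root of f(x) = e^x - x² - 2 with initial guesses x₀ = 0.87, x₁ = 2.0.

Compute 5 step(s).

f(x) = e^x - x² - 2
x₀ = 0.87, x₁ = 2.0

Secant formula: x_{n+1} = x_n - f(x_n)(x_n - x_{n-1})/(f(x_n) - f(x_{n-1}))

Iteration 1:
  f(0.870000) = -0.369989
  f(2.000000) = 1.389056
  x_2 = 2.000000 - 1.389056×(2.000000 - 0.870000)/(1.389056 - (-0.369989))
       = 1.107679
Iteration 2:
  f(2.000000) = 1.389056
  f(1.107679) = -0.199629
  x_3 = 1.107679 - (-0.199629)×(1.107679 - 2.000000)/(-0.199629 - 1.389056)
       = 1.219805
Iteration 3:
  f(1.107679) = -0.199629
  f(1.219805) = -0.101397
  x_4 = 1.219805 - (-0.101397)×(1.219805 - 1.107679)/(-0.101397 - (-0.199629))
       = 1.335544
Iteration 4:
  f(1.219805) = -0.101397
  f(1.335544) = 0.018385
  x_5 = 1.335544 - 0.018385×(1.335544 - 1.219805)/(0.018385 - (-0.101397))
       = 1.317779
Iteration 5:
  f(1.335544) = 0.018385
  f(1.317779) = -0.001425
  x_6 = 1.317779 - (-0.001425)×(1.317779 - 1.335544)/(-0.001425 - 0.018385)
       = 1.319057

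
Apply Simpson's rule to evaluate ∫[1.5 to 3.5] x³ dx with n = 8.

f(x) = x³
a = 1.5, b = 3.5, n = 8
h = (b - a)/n = 0.250000

Simpson's rule: (h/3)[f(x₀) + 4f(x₁) + 2f(x₂) + ... + f(xₙ)]

x_0 = 1.5000, f(x_0) = 3.375000, coefficient = 1
x_1 = 1.7500, f(x_1) = 5.359375, coefficient = 4
x_2 = 2.0000, f(x_2) = 8.000000, coefficient = 2
x_3 = 2.2500, f(x_3) = 11.390625, coefficient = 4
x_4 = 2.5000, f(x_4) = 15.625000, coefficient = 2
x_5 = 2.7500, f(x_5) = 20.796875, coefficient = 4
x_6 = 3.0000, f(x_6) = 27.000000, coefficient = 2
x_7 = 3.2500, f(x_7) = 34.328125, coefficient = 4
x_8 = 3.5000, f(x_8) = 42.875000, coefficient = 1

I ≈ (0.250000/3) × 435.000000 = 36.250000
Exact value: 36.250000
Error: 0.000000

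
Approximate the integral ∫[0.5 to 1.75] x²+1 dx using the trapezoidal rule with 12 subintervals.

f(x) = x²+1
a = 0.5, b = 1.75, n = 12
h = (b - a)/n = 0.104167

Trapezoidal rule: (h/2)[f(x₀) + 2f(x₁) + 2f(x₂) + ... + f(xₙ)]

x_0 = 0.5000, f(x_0) = 1.250000, coefficient = 1
x_1 = 0.6042, f(x_1) = 1.365017, coefficient = 2
x_2 = 0.7083, f(x_2) = 1.501736, coefficient = 2
x_3 = 0.8125, f(x_3) = 1.660156, coefficient = 2
x_4 = 0.9167, f(x_4) = 1.840278, coefficient = 2
x_5 = 1.0208, f(x_5) = 2.042101, coefficient = 2
x_6 = 1.1250, f(x_6) = 2.265625, coefficient = 2
x_7 = 1.2292, f(x_7) = 2.510851, coefficient = 2
x_8 = 1.3333, f(x_8) = 2.777778, coefficient = 2
x_9 = 1.4375, f(x_9) = 3.066406, coefficient = 2
x_10 = 1.5417, f(x_10) = 3.376736, coefficient = 2
x_11 = 1.6458, f(x_11) = 3.708767, coefficient = 2
x_12 = 1.7500, f(x_12) = 4.062500, coefficient = 1

I ≈ (0.104167/2) × 57.543403 = 2.997052
Exact value: 2.994792
Error: 0.002261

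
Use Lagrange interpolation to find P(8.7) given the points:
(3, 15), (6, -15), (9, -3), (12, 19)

Lagrange interpolation formula:
P(x) = Σ yᵢ × Lᵢ(x)
where Lᵢ(x) = Π_{j≠i} (x - xⱼ)/(xᵢ - xⱼ)

L_0(8.7) = (8.7 - 6)/(3 - 6) × (8.7 - 9)/(3 - 9) × (8.7 - 12)/(3 - 12) = -0.016500
L_1(8.7) = (8.7 - 3)/(6 - 3) × (8.7 - 9)/(6 - 9) × (8.7 - 12)/(6 - 12) = 0.104500
L_2(8.7) = (8.7 - 3)/(9 - 3) × (8.7 - 6)/(9 - 6) × (8.7 - 12)/(9 - 12) = 0.940500
L_3(8.7) = (8.7 - 3)/(12 - 3) × (8.7 - 6)/(12 - 6) × (8.7 - 9)/(12 - 9) = -0.028500

P(8.7) = 15×L_0(8.7) + (-15)×L_1(8.7) + (-3)×L_2(8.7) + 19×L_3(8.7)
P(8.7) = -5.178000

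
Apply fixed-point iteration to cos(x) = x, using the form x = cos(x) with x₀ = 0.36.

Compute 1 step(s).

Equation: cos(x) = x
Fixed-point form: x = cos(x)
x₀ = 0.36

x_1 = g(0.360000) = 0.935897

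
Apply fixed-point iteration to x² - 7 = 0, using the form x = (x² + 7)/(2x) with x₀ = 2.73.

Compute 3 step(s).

Equation: x² - 7 = 0
Fixed-point form: x = (x² + 7)/(2x)
x₀ = 2.73

x_1 = g(2.730000) = 2.647051
x_2 = g(2.647051) = 2.645752
x_3 = g(2.645752) = 2.645751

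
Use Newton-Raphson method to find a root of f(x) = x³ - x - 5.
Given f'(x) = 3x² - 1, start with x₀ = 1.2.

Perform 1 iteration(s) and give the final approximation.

f(x) = x³ - x - 5
f'(x) = 3x² - 1
x₀ = 1.2

Newton-Raphson formula: x_{n+1} = x_n - f(x_n)/f'(x_n)

Iteration 1:
  f(1.200000) = -4.472000
  f'(1.200000) = 3.320000
  x_1 = 1.200000 - (-4.472000)/3.320000 = 2.546988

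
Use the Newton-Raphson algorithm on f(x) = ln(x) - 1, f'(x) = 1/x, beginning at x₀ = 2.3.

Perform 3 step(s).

f(x) = ln(x) - 1
f'(x) = 1/x
x₀ = 2.3

Newton-Raphson formula: x_{n+1} = x_n - f(x_n)/f'(x_n)

Iteration 1:
  f(2.300000) = -0.167091
  f'(2.300000) = 0.434783
  x_1 = 2.300000 - (-0.167091)/0.434783 = 2.684309
Iteration 2:
  f(2.684309) = -0.012577
  f'(2.684309) = 0.372535
  x_2 = 2.684309 - (-0.012577)/0.372535 = 2.718069
Iteration 3:
  f(2.718069) = -0.000078
  f'(2.718069) = 0.367908
  x_3 = 2.718069 - (-0.000078)/0.367908 = 2.718282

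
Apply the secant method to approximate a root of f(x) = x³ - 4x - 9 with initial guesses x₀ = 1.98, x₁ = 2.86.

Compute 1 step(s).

f(x) = x³ - 4x - 9
x₀ = 1.98, x₁ = 2.86

Secant formula: x_{n+1} = x_n - f(x_n)(x_n - x_{n-1})/(f(x_n) - f(x_{n-1}))

Iteration 1:
  f(1.980000) = -9.157608
  f(2.860000) = 2.953656
  x_2 = 2.860000 - 2.953656×(2.860000 - 1.980000)/(2.953656 - (-9.157608))
       = 2.645388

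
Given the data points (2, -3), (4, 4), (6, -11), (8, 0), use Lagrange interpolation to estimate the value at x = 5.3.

Lagrange interpolation formula:
P(x) = Σ yᵢ × Lᵢ(x)
where Lᵢ(x) = Π_{j≠i} (x - xⱼ)/(xᵢ - xⱼ)

L_0(5.3) = (5.3 - 4)/(2 - 4) × (5.3 - 6)/(2 - 6) × (5.3 - 8)/(2 - 8) = -0.051188
L_1(5.3) = (5.3 - 2)/(4 - 2) × (5.3 - 6)/(4 - 6) × (5.3 - 8)/(4 - 8) = 0.389813
L_2(5.3) = (5.3 - 2)/(6 - 2) × (5.3 - 4)/(6 - 4) × (5.3 - 8)/(6 - 8) = 0.723937
L_3(5.3) = (5.3 - 2)/(8 - 2) × (5.3 - 4)/(8 - 4) × (5.3 - 6)/(8 - 6) = -0.062563

P(5.3) = (-3)×L_0(5.3) + 4×L_1(5.3) + (-11)×L_2(5.3) + 0×L_3(5.3)
P(5.3) = -6.250500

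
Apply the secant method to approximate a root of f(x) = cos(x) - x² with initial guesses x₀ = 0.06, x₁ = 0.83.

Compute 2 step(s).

f(x) = cos(x) - x²
x₀ = 0.06, x₁ = 0.83

Secant formula: x_{n+1} = x_n - f(x_n)(x_n - x_{n-1})/(f(x_n) - f(x_{n-1}))

Iteration 1:
  f(0.060000) = 0.994601
  f(0.830000) = -0.014024
  x_2 = 0.830000 - (-0.014024)×(0.830000 - 0.060000)/(-0.014024 - 0.994601)
       = 0.819294
Iteration 2:
  f(0.830000) = -0.014024
  f(0.819294) = 0.011495
  x_3 = 0.819294 - 0.011495×(0.819294 - 0.830000)/(0.011495 - (-0.014024))
       = 0.824116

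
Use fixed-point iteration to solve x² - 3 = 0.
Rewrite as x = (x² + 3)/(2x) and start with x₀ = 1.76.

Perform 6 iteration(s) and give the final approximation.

Equation: x² - 3 = 0
Fixed-point form: x = (x² + 3)/(2x)
x₀ = 1.76

x_1 = g(1.760000) = 1.732273
x_2 = g(1.732273) = 1.732051
x_3 = g(1.732051) = 1.732051
x_4 = g(1.732051) = 1.732051
x_5 = g(1.732051) = 1.732051
x_6 = g(1.732051) = 1.732051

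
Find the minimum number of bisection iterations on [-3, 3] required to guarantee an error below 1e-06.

We need (b-a)/2^n ≤ 1e-06
(3 - (-3))/2^n ≤ 1e-06
6/2^n ≤ 1e-06
2^n ≥ 6000000
n ≥ log₂(6000000) = 22.52
n ≥ 23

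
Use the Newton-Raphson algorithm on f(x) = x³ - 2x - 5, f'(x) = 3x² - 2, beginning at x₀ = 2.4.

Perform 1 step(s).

f(x) = x³ - 2x - 5
f'(x) = 3x² - 2
x₀ = 2.4

Newton-Raphson formula: x_{n+1} = x_n - f(x_n)/f'(x_n)

Iteration 1:
  f(2.400000) = 4.024000
  f'(2.400000) = 15.280000
  x_1 = 2.400000 - 4.024000/15.280000 = 2.136649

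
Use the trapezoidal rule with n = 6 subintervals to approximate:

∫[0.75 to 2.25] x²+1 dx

f(x) = x²+1
a = 0.75, b = 2.25, n = 6
h = (b - a)/n = 0.250000

Trapezoidal rule: (h/2)[f(x₀) + 2f(x₁) + 2f(x₂) + ... + f(xₙ)]

x_0 = 0.7500, f(x_0) = 1.562500, coefficient = 1
x_1 = 1.0000, f(x_1) = 2.000000, coefficient = 2
x_2 = 1.2500, f(x_2) = 2.562500, coefficient = 2
x_3 = 1.5000, f(x_3) = 3.250000, coefficient = 2
x_4 = 1.7500, f(x_4) = 4.062500, coefficient = 2
x_5 = 2.0000, f(x_5) = 5.000000, coefficient = 2
x_6 = 2.2500, f(x_6) = 6.062500, coefficient = 1

I ≈ (0.250000/2) × 41.375000 = 5.171875
Exact value: 5.156250
Error: 0.015625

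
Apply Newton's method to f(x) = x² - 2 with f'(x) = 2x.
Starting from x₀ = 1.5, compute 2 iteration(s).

f(x) = x² - 2
f'(x) = 2x
x₀ = 1.5

Newton-Raphson formula: x_{n+1} = x_n - f(x_n)/f'(x_n)

Iteration 1:
  f(1.500000) = 0.250000
  f'(1.500000) = 3.000000
  x_1 = 1.500000 - 0.250000/3.000000 = 1.416667
Iteration 2:
  f(1.416667) = 0.006944
  f'(1.416667) = 2.833333
  x_2 = 1.416667 - 0.006944/2.833333 = 1.414216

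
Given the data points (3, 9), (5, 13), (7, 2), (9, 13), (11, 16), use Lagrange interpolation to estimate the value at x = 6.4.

Lagrange interpolation formula:
P(x) = Σ yᵢ × Lᵢ(x)
where Lᵢ(x) = Π_{j≠i} (x - xⱼ)/(xᵢ - xⱼ)

L_0(6.4) = (6.4 - 5)/(3 - 5) × (6.4 - 7)/(3 - 7) × (6.4 - 9)/(3 - 9) × (6.4 - 11)/(3 - 11) = -0.026162
L_1(6.4) = (6.4 - 3)/(5 - 3) × (6.4 - 7)/(5 - 7) × (6.4 - 9)/(5 - 9) × (6.4 - 11)/(5 - 11) = 0.254150
L_2(6.4) = (6.4 - 3)/(7 - 3) × (6.4 - 5)/(7 - 5) × (6.4 - 9)/(7 - 9) × (6.4 - 11)/(7 - 11) = 0.889525
L_3(6.4) = (6.4 - 3)/(9 - 3) × (6.4 - 5)/(9 - 5) × (6.4 - 7)/(9 - 7) × (6.4 - 11)/(9 - 11) = -0.136850
L_4(6.4) = (6.4 - 3)/(11 - 3) × (6.4 - 5)/(11 - 5) × (6.4 - 7)/(11 - 7) × (6.4 - 9)/(11 - 9) = 0.019337

P(6.4) = 9×L_0(6.4) + 13×L_1(6.4) + 2×L_2(6.4) + 13×L_3(6.4) + 16×L_4(6.4)
P(6.4) = 3.377887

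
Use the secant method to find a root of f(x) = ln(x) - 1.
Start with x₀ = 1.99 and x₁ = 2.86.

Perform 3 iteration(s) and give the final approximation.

f(x) = ln(x) - 1
x₀ = 1.99, x₁ = 2.86

Secant formula: x_{n+1} = x_n - f(x_n)(x_n - x_{n-1})/(f(x_n) - f(x_{n-1}))

Iteration 1:
  f(1.990000) = -0.311865
  f(2.860000) = 0.050822
  x_2 = 2.860000 - 0.050822×(2.860000 - 1.990000)/(0.050822 - (-0.311865))
       = 2.738091
Iteration 2:
  f(2.860000) = 0.050822
  f(2.738091) = 0.007261
  x_3 = 2.738091 - 0.007261×(2.738091 - 2.860000)/(0.007261 - 0.050822)
       = 2.717770
Iteration 3:
  f(2.738091) = 0.007261
  f(2.717770) = -0.000188
  x_4 = 2.717770 - (-0.000188)×(2.717770 - 2.738091)/(-0.000188 - 0.007261)
       = 2.718284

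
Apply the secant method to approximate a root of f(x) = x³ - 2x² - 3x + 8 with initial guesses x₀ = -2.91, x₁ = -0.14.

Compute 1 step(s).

f(x) = x³ - 2x² - 3x + 8
x₀ = -2.91, x₁ = -0.14

Secant formula: x_{n+1} = x_n - f(x_n)(x_n - x_{n-1})/(f(x_n) - f(x_{n-1}))

Iteration 1:
  f(-2.910000) = -24.848371
  f(-0.140000) = 8.378056
  x_2 = -0.140000 - 8.378056×(-0.140000 - (-2.910000))/(8.378056 - (-24.848371))
       = -0.838457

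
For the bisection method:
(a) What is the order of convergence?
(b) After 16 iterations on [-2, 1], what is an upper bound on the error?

(a) Bisection has linear (order 1) convergence; the error is halved each step.

(b) Error bound = (b-a)/2^n = (1 - (-2))/2^{16}
    = 3/2^{16}

(a) 1 (linear); (b) error ≤ 4.58e-05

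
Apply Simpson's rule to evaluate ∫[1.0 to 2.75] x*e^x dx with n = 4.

f(x) = x*e^x
a = 1.0, b = 2.75, n = 4
h = (b - a)/n = 0.437500

Simpson's rule: (h/3)[f(x₀) + 4f(x₁) + 2f(x₂) + ... + f(xₙ)]

x_0 = 1.0000, f(x_0) = 2.718282, coefficient = 1
x_1 = 1.4375, f(x_1) = 6.052101, coefficient = 4
x_2 = 1.8750, f(x_2) = 12.226536, coefficient = 2
x_3 = 2.3125, f(x_3) = 23.355423, coefficient = 4
x_4 = 2.7500, f(x_4) = 43.017238, coefficient = 1

I ≈ (0.437500/3) × 187.818686 = 27.390225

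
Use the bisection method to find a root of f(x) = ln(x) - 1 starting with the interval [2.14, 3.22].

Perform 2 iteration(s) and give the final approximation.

f(x) = ln(x) - 1
Initial interval: [2.14, 3.22]

Iteration 1:
  c_1 = (2.140000 + 3.220000)/2 = 2.680000
  f(c_1) = f(2.680000) = -0.014183
  f(a) × f(c) ≥ 0, new interval: [2.680000, 3.220000]
Iteration 2:
  c_2 = (2.680000 + 3.220000)/2 = 2.950000
  f(c_2) = f(2.950000) = 0.081805
  f(a) × f(c) < 0, new interval: [2.680000, 2.950000]

After 2 iteration(s), the approximation is c_2 = 2.950000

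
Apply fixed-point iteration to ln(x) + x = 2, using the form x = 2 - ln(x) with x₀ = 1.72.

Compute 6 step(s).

Equation: ln(x) + x = 2
Fixed-point form: x = 2 - ln(x)
x₀ = 1.72

x_1 = g(1.720000) = 1.457676
x_2 = g(1.457676) = 1.623157
x_3 = g(1.623157) = 1.515627
x_4 = g(1.515627) = 1.584171
x_5 = g(1.584171) = 1.539939
x_6 = g(1.539939) = 1.568257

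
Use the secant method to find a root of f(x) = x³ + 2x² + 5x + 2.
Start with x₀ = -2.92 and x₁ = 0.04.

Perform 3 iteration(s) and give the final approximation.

f(x) = x³ + 2x² + 5x + 2
x₀ = -2.92, x₁ = 0.04

Secant formula: x_{n+1} = x_n - f(x_n)(x_n - x_{n-1})/(f(x_n) - f(x_{n-1}))

Iteration 1:
  f(-2.920000) = -20.444288
  f(0.040000) = 2.203264
  x_2 = 0.040000 - 2.203264×(0.040000 - (-2.920000))/(2.203264 - (-20.444288))
       = -0.247963
Iteration 2:
  f(0.040000) = 2.203264
  f(-0.247963) = 0.867909
  x_3 = -0.247963 - 0.867909×(-0.247963 - 0.040000)/(0.867909 - 2.203264)
       = -0.435124
Iteration 3:
  f(-0.247963) = 0.867909
  f(-0.435124) = 0.120663
  x_4 = -0.435124 - 0.120663×(-0.435124 - (-0.247963))/(0.120663 - 0.867909)
       = -0.465346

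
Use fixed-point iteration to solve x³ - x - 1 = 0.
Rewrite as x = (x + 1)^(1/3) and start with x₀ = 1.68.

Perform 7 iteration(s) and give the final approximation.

Equation: x³ - x - 1 = 0
Fixed-point form: x = (x + 1)^(1/3)
x₀ = 1.68

x_1 = g(1.680000) = 1.389030
x_2 = g(1.389030) = 1.336823
x_3 = g(1.336823) = 1.327013
x_4 = g(1.327013) = 1.325154
x_5 = g(1.325154) = 1.324801
x_6 = g(1.324801) = 1.324734
x_7 = g(1.324734) = 1.324721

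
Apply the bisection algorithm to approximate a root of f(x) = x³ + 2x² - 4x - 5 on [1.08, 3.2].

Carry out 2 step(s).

f(x) = x³ + 2x² - 4x - 5
Initial interval: [1.08, 3.2]

Iteration 1:
  c_1 = (1.080000 + 3.200000)/2 = 2.140000
  f(c_1) = f(2.140000) = 5.399544
  f(a) × f(c) < 0, new interval: [1.080000, 2.140000]
Iteration 2:
  c_2 = (1.080000 + 2.140000)/2 = 1.610000
  f(c_2) = f(1.610000) = -2.082519
  f(a) × f(c) ≥ 0, new interval: [1.610000, 2.140000]

After 2 iteration(s), the approximation is c_2 = 1.610000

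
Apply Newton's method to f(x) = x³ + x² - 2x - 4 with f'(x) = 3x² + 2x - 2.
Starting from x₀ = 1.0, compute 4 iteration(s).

f(x) = x³ + x² - 2x - 4
f'(x) = 3x² + 2x - 2
x₀ = 1.0

Newton-Raphson formula: x_{n+1} = x_n - f(x_n)/f'(x_n)

Iteration 1:
  f(1.000000) = -4.000000
  f'(1.000000) = 3.000000
  x_1 = 1.000000 - (-4.000000)/3.000000 = 2.333333
Iteration 2:
  f(2.333333) = 9.481481
  f'(2.333333) = 19.000000
  x_2 = 2.333333 - 9.481481/19.000000 = 1.834308
Iteration 3:
  f(1.834308) = 1.867940
  f'(1.834308) = 11.762673
  x_3 = 1.834308 - 1.867940/11.762673 = 1.675506
Iteration 4:
  f(1.675506) = 0.159987
  f'(1.675506) = 9.772969
  x_4 = 1.675506 - 0.159987/9.772969 = 1.659135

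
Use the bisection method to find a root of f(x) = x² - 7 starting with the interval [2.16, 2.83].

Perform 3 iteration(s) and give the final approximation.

f(x) = x² - 7
Initial interval: [2.16, 2.83]

Iteration 1:
  c_1 = (2.160000 + 2.830000)/2 = 2.495000
  f(c_1) = f(2.495000) = -0.774975
  f(a) × f(c) ≥ 0, new interval: [2.495000, 2.830000]
Iteration 2:
  c_2 = (2.495000 + 2.830000)/2 = 2.662500
  f(c_2) = f(2.662500) = 0.088906
  f(a) × f(c) < 0, new interval: [2.495000, 2.662500]
Iteration 3:
  c_3 = (2.495000 + 2.662500)/2 = 2.578750
  f(c_3) = f(2.578750) = -0.350048
  f(a) × f(c) ≥ 0, new interval: [2.578750, 2.662500]

After 3 iteration(s), the approximation is c_3 = 2.578750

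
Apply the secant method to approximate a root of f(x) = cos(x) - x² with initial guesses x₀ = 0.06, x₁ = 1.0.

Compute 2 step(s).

f(x) = cos(x) - x²
x₀ = 0.06, x₁ = 1.0

Secant formula: x_{n+1} = x_n - f(x_n)(x_n - x_{n-1})/(f(x_n) - f(x_{n-1}))

Iteration 1:
  f(0.060000) = 0.994601
  f(1.000000) = -0.459698
  x_2 = 1.000000 - (-0.459698)×(1.000000 - 0.060000)/(-0.459698 - 0.994601)
       = 0.702870
Iteration 2:
  f(1.000000) = -0.459698
  f(0.702870) = 0.268964
  x_3 = 0.702870 - 0.268964×(0.702870 - 1.000000)/(0.268964 - (-0.459698))
       = 0.812547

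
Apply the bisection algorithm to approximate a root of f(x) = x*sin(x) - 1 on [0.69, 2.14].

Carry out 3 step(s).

f(x) = x*sin(x) - 1
Initial interval: [0.69, 2.14]

Iteration 1:
  c_1 = (0.690000 + 2.140000)/2 = 1.415000
  f(c_1) = f(1.415000) = 0.397862
  f(a) × f(c) < 0, new interval: [0.690000, 1.415000]
Iteration 2:
  c_2 = (0.690000 + 1.415000)/2 = 1.052500
  f(c_2) = f(1.052500) = -0.085731
  f(a) × f(c) ≥ 0, new interval: [1.052500, 1.415000]
Iteration 3:
  c_3 = (1.052500 + 1.415000)/2 = 1.233750
  f(c_3) = f(1.233750) = 0.164334
  f(a) × f(c) < 0, new interval: [1.052500, 1.233750]

After 3 iteration(s), the approximation is c_3 = 1.233750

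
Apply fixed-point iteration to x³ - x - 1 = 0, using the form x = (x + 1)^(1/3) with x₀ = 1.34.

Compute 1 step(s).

Equation: x³ - x - 1 = 0
Fixed-point form: x = (x + 1)^(1/3)
x₀ = 1.34

x_1 = g(1.340000) = 1.327614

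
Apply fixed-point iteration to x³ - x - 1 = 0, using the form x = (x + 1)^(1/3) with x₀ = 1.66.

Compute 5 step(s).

Equation: x³ - x - 1 = 0
Fixed-point form: x = (x + 1)^(1/3)
x₀ = 1.66

x_1 = g(1.660000) = 1.385566
x_2 = g(1.385566) = 1.336176
x_3 = g(1.336176) = 1.326891
x_4 = g(1.326891) = 1.325131
x_5 = g(1.325131) = 1.324796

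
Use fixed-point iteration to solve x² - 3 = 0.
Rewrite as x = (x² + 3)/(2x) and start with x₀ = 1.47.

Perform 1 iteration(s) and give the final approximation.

Equation: x² - 3 = 0
Fixed-point form: x = (x² + 3)/(2x)
x₀ = 1.47

x_1 = g(1.470000) = 1.755408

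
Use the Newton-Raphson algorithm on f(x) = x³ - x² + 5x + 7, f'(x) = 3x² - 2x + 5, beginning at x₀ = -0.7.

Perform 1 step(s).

f(x) = x³ - x² + 5x + 7
f'(x) = 3x² - 2x + 5
x₀ = -0.7

Newton-Raphson formula: x_{n+1} = x_n - f(x_n)/f'(x_n)

Iteration 1:
  f(-0.700000) = 2.667000
  f'(-0.700000) = 7.870000
  x_1 = -0.700000 - 2.667000/7.870000 = -1.038882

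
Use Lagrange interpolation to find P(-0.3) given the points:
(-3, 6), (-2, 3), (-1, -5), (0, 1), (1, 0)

Lagrange interpolation formula:
P(x) = Σ yᵢ × Lᵢ(x)
where Lᵢ(x) = Π_{j≠i} (x - xⱼ)/(xᵢ - xⱼ)

L_0(-0.3) = (-0.3 - (-2))/(-3 - (-2)) × (-0.3 - (-1))/(-3 - (-1)) × (-0.3 - 0)/(-3 - 0) × (-0.3 - 1)/(-3 - 1) = 0.019337
L_1(-0.3) = (-0.3 - (-3))/(-2 - (-3)) × (-0.3 - (-1))/(-2 - (-1)) × (-0.3 - 0)/(-2 - 0) × (-0.3 - 1)/(-2 - 1) = -0.122850
L_2(-0.3) = (-0.3 - (-3))/(-1 - (-3)) × (-0.3 - (-2))/(-1 - (-2)) × (-0.3 - 0)/(-1 - 0) × (-0.3 - 1)/(-1 - 1) = 0.447525
L_3(-0.3) = (-0.3 - (-3))/(0 - (-3)) × (-0.3 - (-2))/(0 - (-2)) × (-0.3 - (-1))/(0 - (-1)) × (-0.3 - 1)/(0 - 1) = 0.696150
L_4(-0.3) = (-0.3 - (-3))/(1 - (-3)) × (-0.3 - (-2))/(1 - (-2)) × (-0.3 - (-1))/(1 - (-1)) × (-0.3 - 0)/(1 - 0) = -0.040162

P(-0.3) = 6×L_0(-0.3) + 3×L_1(-0.3) + (-5)×L_2(-0.3) + 1×L_3(-0.3) + 0×L_4(-0.3)
P(-0.3) = -1.794000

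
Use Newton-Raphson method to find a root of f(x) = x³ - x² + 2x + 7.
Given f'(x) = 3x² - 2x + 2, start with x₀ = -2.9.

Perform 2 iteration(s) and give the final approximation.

f(x) = x³ - x² + 2x + 7
f'(x) = 3x² - 2x + 2
x₀ = -2.9

Newton-Raphson formula: x_{n+1} = x_n - f(x_n)/f'(x_n)

Iteration 1:
  f(-2.900000) = -31.599000
  f'(-2.900000) = 33.030000
  x_1 = -2.900000 - (-31.599000)/33.030000 = -1.943324
Iteration 2:
  f(-1.943324) = -8.002139
  f'(-1.943324) = 17.216176
  x_2 = -1.943324 - (-8.002139)/17.216176 = -1.478521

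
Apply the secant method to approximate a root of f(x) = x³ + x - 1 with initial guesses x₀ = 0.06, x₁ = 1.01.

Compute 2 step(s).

f(x) = x³ + x - 1
x₀ = 0.06, x₁ = 1.01

Secant formula: x_{n+1} = x_n - f(x_n)(x_n - x_{n-1})/(f(x_n) - f(x_{n-1}))

Iteration 1:
  f(0.060000) = -0.939784
  f(1.010000) = 1.040301
  x_2 = 1.010000 - 1.040301×(1.010000 - 0.060000)/(1.040301 - (-0.939784))
       = 0.510887
Iteration 2:
  f(1.010000) = 1.040301
  f(0.510887) = -0.355768
  x_3 = 0.510887 - (-0.355768)×(0.510887 - 1.010000)/(-0.355768 - 1.040301)
       = 0.638079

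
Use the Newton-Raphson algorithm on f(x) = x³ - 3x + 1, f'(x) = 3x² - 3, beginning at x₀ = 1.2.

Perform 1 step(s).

f(x) = x³ - 3x + 1
f'(x) = 3x² - 3
x₀ = 1.2

Newton-Raphson formula: x_{n+1} = x_n - f(x_n)/f'(x_n)

Iteration 1:
  f(1.200000) = -0.872000
  f'(1.200000) = 1.320000
  x_1 = 1.200000 - (-0.872000)/1.320000 = 1.860606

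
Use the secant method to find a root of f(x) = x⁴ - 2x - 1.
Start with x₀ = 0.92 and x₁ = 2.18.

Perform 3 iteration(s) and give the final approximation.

f(x) = x⁴ - 2x - 1
x₀ = 0.92, x₁ = 2.18

Secant formula: x_{n+1} = x_n - f(x_n)(x_n - x_{n-1})/(f(x_n) - f(x_{n-1}))

Iteration 1:
  f(0.920000) = -2.123607
  f(2.180000) = 17.225306
  x_2 = 2.180000 - 17.225306×(2.180000 - 0.920000)/(17.225306 - (-2.123607))
       = 1.058289
Iteration 2:
  f(2.180000) = 17.225306
  f(1.058289) = -1.862232
  x_3 = 1.058289 - (-1.862232)×(1.058289 - 2.180000)/(-1.862232 - 17.225306)
       = 1.167726
Iteration 3:
  f(1.058289) = -1.862232
  f(1.167726) = -1.476089
  x_4 = 1.167726 - (-1.476089)×(1.167726 - 1.058289)/(-1.476089 - (-1.862232))
       = 1.586066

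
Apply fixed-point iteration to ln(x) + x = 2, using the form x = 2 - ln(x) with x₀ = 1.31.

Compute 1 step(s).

Equation: ln(x) + x = 2
Fixed-point form: x = 2 - ln(x)
x₀ = 1.31

x_1 = g(1.310000) = 1.729973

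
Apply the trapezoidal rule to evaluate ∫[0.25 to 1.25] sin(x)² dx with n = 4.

f(x) = sin(x)²
a = 0.25, b = 1.25, n = 4
h = (b - a)/n = 0.250000

Trapezoidal rule: (h/2)[f(x₀) + 2f(x₁) + 2f(x₂) + ... + f(xₙ)]

x_0 = 0.2500, f(x_0) = 0.061209, coefficient = 1
x_1 = 0.5000, f(x_1) = 0.229849, coefficient = 2
x_2 = 0.7500, f(x_2) = 0.464631, coefficient = 2
x_3 = 1.0000, f(x_3) = 0.708073, coefficient = 2
x_4 = 1.2500, f(x_4) = 0.900572, coefficient = 1

I ≈ (0.250000/2) × 3.766888 = 0.470861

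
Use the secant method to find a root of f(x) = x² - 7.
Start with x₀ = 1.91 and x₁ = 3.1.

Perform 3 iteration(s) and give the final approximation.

f(x) = x² - 7
x₀ = 1.91, x₁ = 3.1

Secant formula: x_{n+1} = x_n - f(x_n)(x_n - x_{n-1})/(f(x_n) - f(x_{n-1}))

Iteration 1:
  f(1.910000) = -3.351900
  f(3.100000) = 2.610000
  x_2 = 3.100000 - 2.610000×(3.100000 - 1.910000)/(2.610000 - (-3.351900))
       = 2.579042
Iteration 2:
  f(3.100000) = 2.610000
  f(2.579042) = -0.348543
  x_3 = 2.579042 - (-0.348543)×(2.579042 - 3.100000)/(-0.348543 - 2.610000)
       = 2.640415
Iteration 3:
  f(2.579042) = -0.348543
  f(2.640415) = -0.028206
  x_4 = 2.640415 - (-0.028206)×(2.640415 - 2.579042)/(-0.028206 - (-0.348543))
       = 2.645820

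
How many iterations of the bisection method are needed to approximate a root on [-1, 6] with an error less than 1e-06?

We need (b-a)/2^n ≤ 1e-06
(6 - (-1))/2^n ≤ 1e-06
7/2^n ≤ 1e-06
2^n ≥ 7000000
n ≥ log₂(7000000) = 22.74
n ≥ 23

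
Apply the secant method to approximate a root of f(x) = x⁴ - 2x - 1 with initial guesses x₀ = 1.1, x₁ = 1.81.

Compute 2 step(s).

f(x) = x⁴ - 2x - 1
x₀ = 1.1, x₁ = 1.81

Secant formula: x_{n+1} = x_n - f(x_n)(x_n - x_{n-1})/(f(x_n) - f(x_{n-1}))

Iteration 1:
  f(1.100000) = -1.735900
  f(1.810000) = 6.112831
  x_2 = 1.810000 - 6.112831×(1.810000 - 1.100000)/(6.112831 - (-1.735900))
       = 1.257030
Iteration 2:
  f(1.810000) = 6.112831
  f(1.257030) = -1.017265
  x_3 = 1.257030 - (-1.017265)×(1.257030 - 1.810000)/(-1.017265 - 6.112831)
       = 1.335924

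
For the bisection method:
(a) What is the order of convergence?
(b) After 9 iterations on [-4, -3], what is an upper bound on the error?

(a) Bisection has linear (order 1) convergence; the error is halved each step.

(b) Error bound = (b-a)/2^n = (-3 - (-4))/2^{9}
    = 1/2^{9}

(a) 1 (linear); (b) error ≤ 1.95e-03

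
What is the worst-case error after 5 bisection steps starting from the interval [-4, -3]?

Bisection error bound: |error| ≤ (b-a)/2^n
|error| ≤ (-3 - (-4))/2^5 = 1/2^5
|error| ≤ 0.0312500000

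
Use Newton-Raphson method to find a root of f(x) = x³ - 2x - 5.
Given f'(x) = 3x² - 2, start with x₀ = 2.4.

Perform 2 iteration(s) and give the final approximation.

f(x) = x³ - 2x - 5
f'(x) = 3x² - 2
x₀ = 2.4

Newton-Raphson formula: x_{n+1} = x_n - f(x_n)/f'(x_n)

Iteration 1:
  f(2.400000) = 4.024000
  f'(2.400000) = 15.280000
  x_1 = 2.400000 - 4.024000/15.280000 = 2.136649
Iteration 2:
  f(2.136649) = 0.481082
  f'(2.136649) = 11.695810
  x_2 = 2.136649 - 0.481082/11.695810 = 2.095516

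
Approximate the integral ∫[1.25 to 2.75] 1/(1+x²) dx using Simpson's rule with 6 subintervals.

f(x) = 1/(1+x²)
a = 1.25, b = 2.75, n = 6
h = (b - a)/n = 0.250000

Simpson's rule: (h/3)[f(x₀) + 4f(x₁) + 2f(x₂) + ... + f(xₙ)]

x_0 = 1.2500, f(x_0) = 0.390244, coefficient = 1
x_1 = 1.5000, f(x_1) = 0.307692, coefficient = 4
x_2 = 1.7500, f(x_2) = 0.246154, coefficient = 2
x_3 = 2.0000, f(x_3) = 0.200000, coefficient = 4
x_4 = 2.2500, f(x_4) = 0.164948, coefficient = 2
x_5 = 2.5000, f(x_5) = 0.137931, coefficient = 4
x_6 = 2.7500, f(x_6) = 0.116788, coefficient = 1

I ≈ (0.250000/3) × 3.911730 = 0.325978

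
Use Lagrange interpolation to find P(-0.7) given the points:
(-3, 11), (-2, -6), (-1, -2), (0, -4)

Lagrange interpolation formula:
P(x) = Σ yᵢ × Lᵢ(x)
where Lᵢ(x) = Π_{j≠i} (x - xⱼ)/(xᵢ - xⱼ)

L_0(-0.7) = (-0.7 - (-2))/(-3 - (-2)) × (-0.7 - (-1))/(-3 - (-1)) × (-0.7 - 0)/(-3 - 0) = 0.045500
L_1(-0.7) = (-0.7 - (-3))/(-2 - (-3)) × (-0.7 - (-1))/(-2 - (-1)) × (-0.7 - 0)/(-2 - 0) = -0.241500
L_2(-0.7) = (-0.7 - (-3))/(-1 - (-3)) × (-0.7 - (-2))/(-1 - (-2)) × (-0.7 - 0)/(-1 - 0) = 1.046500
L_3(-0.7) = (-0.7 - (-3))/(0 - (-3)) × (-0.7 - (-2))/(0 - (-2)) × (-0.7 - (-1))/(0 - (-1)) = 0.149500

P(-0.7) = 11×L_0(-0.7) + (-6)×L_1(-0.7) + (-2)×L_2(-0.7) + (-4)×L_3(-0.7)
P(-0.7) = -0.741500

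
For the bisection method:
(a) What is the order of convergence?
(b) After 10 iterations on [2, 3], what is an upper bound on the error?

(a) Bisection has linear (order 1) convergence; the error is halved each step.

(b) Error bound = (b-a)/2^n = (3 - 2)/2^{10}
    = 1/2^{10}

(a) 1 (linear); (b) error ≤ 9.77e-04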